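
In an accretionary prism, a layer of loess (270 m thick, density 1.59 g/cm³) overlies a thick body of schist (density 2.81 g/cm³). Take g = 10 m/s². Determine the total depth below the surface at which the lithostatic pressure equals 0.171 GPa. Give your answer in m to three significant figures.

Pressure at base of upper layers: 1590×10×270 = 4.293×10^6 Pa = 4.293×10^-3 GPa
Remaining pressure to be supplied by schist: 1.710×10^8 − 4.293×10^6 = 1.667×10^8 Pa
Additional depth in schist = 1.667×10^8 Pa / (2810 kg/m³ × 10 m/s²) = 5932.6 m
Total depth = 270 m + 5932.6 m = 6202.6 m

6200 m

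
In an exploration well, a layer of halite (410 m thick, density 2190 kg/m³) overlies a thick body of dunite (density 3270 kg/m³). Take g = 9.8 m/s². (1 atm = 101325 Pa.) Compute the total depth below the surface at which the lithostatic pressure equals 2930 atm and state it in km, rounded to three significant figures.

Pressure at base of upper layers: 2190×9.8×410 = 8.799×10^6 Pa = 86.84 atm
Remaining pressure to be supplied by dunite: 2.969×10^8 − 8.799×10^6 = 2.881×10^8 Pa
Additional depth in dunite = 2.881×10^8 Pa / (3270 kg/m³ × 9.8 m/s²) = 8989.7 m
Total depth = 410 m + 8989.7 m = 9399.7 m
= 9.3997 km

9.40 km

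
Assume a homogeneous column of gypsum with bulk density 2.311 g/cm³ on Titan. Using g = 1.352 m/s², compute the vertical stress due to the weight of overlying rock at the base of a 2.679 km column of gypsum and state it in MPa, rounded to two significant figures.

gypsum: 2311 kg/m³ × 1.352 m/s² × 2679 m = 8.370×10^6 Pa = 8.370 MPa

8.4 MPa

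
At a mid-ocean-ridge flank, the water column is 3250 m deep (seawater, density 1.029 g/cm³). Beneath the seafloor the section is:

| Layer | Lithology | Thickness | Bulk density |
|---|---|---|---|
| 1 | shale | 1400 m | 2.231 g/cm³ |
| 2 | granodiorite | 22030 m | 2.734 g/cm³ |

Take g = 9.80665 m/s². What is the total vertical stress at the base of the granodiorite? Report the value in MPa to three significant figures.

654 MPa

seawater: 1029 kg/m³ × 9.80665 m/s² × 3250 m = 3.280×10^7 Pa = 32.80 MPa
shale: 2231 kg/m³ × 9.80665 m/s² × 1400 m = 3.063×10^7 Pa = 30.63 MPa
granodiorite: 2734 kg/m³ × 9.80665 m/s² × 22030 m = 5.907×10^8 Pa = 590.7 MPa
Total = 32.80 + 30.63 + 590.7 = 654.08 MPa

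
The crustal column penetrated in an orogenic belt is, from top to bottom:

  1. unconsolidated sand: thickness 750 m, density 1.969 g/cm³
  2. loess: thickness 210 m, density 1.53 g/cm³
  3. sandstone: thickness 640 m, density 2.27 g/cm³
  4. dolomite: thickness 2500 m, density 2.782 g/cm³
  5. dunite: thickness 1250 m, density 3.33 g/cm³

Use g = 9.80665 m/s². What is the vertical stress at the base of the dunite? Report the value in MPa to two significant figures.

unconsolidated sand: 1969 kg/m³ × 9.80665 m/s² × 750 m = 1.448×10^7 Pa = 14.48 MPa
loess: 1530 kg/m³ × 9.80665 m/s² × 210 m = 3.151×10^6 Pa = 3.151 MPa
sandstone: 2270 kg/m³ × 9.80665 m/s² × 640 m = 1.425×10^7 Pa = 14.25 MPa
dolomite: 2782 kg/m³ × 9.80665 m/s² × 2500 m = 6.821×10^7 Pa = 68.21 MPa
dunite: 3330 kg/m³ × 9.80665 m/s² × 1250 m = 4.082×10^7 Pa = 40.82 MPa
Total = 14.48 + 3.151 + 14.25 + 68.21 + 40.82 = 140.91 MPa

140 MPa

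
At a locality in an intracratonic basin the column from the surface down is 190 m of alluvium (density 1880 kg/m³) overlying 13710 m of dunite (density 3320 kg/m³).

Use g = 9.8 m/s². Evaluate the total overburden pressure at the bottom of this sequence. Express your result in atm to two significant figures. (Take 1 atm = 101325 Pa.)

4400 atm

alluvium: 1880 kg/m³ × 9.8 m/s² × 190 m = 3.501×10^6 Pa = 34.55 atm
dunite: 3320 kg/m³ × 9.8 m/s² × 13710 m = 4.461×10^8 Pa = 4402 atm
Total = 34.55 + 4402 = 4436.9 atm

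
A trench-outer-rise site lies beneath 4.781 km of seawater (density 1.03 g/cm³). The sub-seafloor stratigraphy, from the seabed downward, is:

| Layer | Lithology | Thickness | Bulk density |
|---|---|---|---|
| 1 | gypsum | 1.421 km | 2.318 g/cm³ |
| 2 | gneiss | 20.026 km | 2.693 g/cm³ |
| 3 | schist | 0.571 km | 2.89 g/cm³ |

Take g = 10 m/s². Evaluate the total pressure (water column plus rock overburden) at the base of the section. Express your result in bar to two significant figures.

6400 bar

seawater: 1030 kg/m³ × 10 m/s² × 4781 m = 4.924×10^7 Pa = 492.4 bar
gypsum: 2318 kg/m³ × 10 m/s² × 1421 m = 3.294×10^7 Pa = 329.4 bar
gneiss: 2693 kg/m³ × 10 m/s² × 20026 m = 5.393×10^8 Pa = 5393 bar
schist: 2890 kg/m³ × 10 m/s² × 571 m = 1.650×10^7 Pa = 165.0 bar
Total = 492.4 + 329.4 + 5393 + 165.0 = 6379.9 bar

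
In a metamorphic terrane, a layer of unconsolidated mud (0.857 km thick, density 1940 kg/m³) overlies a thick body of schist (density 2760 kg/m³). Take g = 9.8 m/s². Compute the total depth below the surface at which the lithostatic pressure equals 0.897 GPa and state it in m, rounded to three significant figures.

Pressure at base of upper layers: 1940×9.8×857 = 1.629×10^7 Pa = 0.01629 GPa
Remaining pressure to be supplied by schist: 8.970×10^8 − 1.629×10^7 = 8.807×10^8 Pa
Additional depth in schist = 8.807×10^8 Pa / (2760 kg/m³ × 9.8 m/s²) = 32561 m
Total depth = 857 m + 32561 m = 33418 m

33400 m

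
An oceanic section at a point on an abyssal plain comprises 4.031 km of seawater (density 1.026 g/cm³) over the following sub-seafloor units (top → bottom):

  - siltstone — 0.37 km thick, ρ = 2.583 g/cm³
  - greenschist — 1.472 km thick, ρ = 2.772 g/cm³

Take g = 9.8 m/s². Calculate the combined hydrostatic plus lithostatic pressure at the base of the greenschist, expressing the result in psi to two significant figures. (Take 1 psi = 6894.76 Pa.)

seawater: 1026 kg/m³ × 9.8 m/s² × 4031 m = 4.053×10^7 Pa = 5879 psi
siltstone: 2583 kg/m³ × 9.8 m/s² × 370 m = 9.366×10^6 Pa = 1358 psi
greenschist: 2772 kg/m³ × 9.8 m/s² × 1472 m = 3.999×10^7 Pa = 5800 psi
Total = 5879 + 1358 + 5800 = 13037 psi

13000 psi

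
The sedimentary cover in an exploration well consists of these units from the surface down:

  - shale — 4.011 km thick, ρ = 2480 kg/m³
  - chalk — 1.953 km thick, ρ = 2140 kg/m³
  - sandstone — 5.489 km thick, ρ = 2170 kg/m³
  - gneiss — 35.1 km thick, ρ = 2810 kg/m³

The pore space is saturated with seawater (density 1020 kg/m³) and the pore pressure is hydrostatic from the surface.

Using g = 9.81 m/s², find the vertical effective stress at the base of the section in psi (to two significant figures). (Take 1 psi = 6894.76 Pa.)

110000 psi

Overburden (lithostatic) stress σ_v:
shale: 2480 kg/m³ × 9.81 m/s² × 4011 m = 9.758×10^7 Pa = 97.58 MPa
chalk: 2140 kg/m³ × 9.81 m/s² × 1953 m = 4.100×10^7 Pa = 41.00 MPa
sandstone: 2170 kg/m³ × 9.81 m/s² × 5489 m = 1.168×10^8 Pa = 116.8 MPa
gneiss: 2810 kg/m³ × 9.81 m/s² × 35100 m = 9.676×10^8 Pa = 967.6 MPa
Total = 97.58 + 41.00 + 116.8 + 967.6 = 1223.0 MPa
Pore pressure P_p = 1020 kg/m³ × 9.81 m/s² × 46553 m = 4.658×10^8 Pa = 465.8 MPa
Effective stress σ' = σ_v − P_p = 1223 − 465.8 = 757.18 MPa = 1.0982×10^5 psi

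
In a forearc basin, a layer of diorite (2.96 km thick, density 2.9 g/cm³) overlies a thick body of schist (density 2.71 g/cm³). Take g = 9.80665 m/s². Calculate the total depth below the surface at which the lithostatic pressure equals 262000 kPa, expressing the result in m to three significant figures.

9650 m

Pressure at base of upper layers: 2900×9.80665×2960 = 8.418×10^7 Pa = 84180 kPa
Remaining pressure to be supplied by schist: 2.620×10^8 − 8.418×10^7 = 1.778×10^8 Pa
Additional depth in schist = 1.778×10^8 Pa / (2710 kg/m³ × 9.80665 m/s²) = 6691.0 m
Total depth = 2960 m + 6691.0 m = 9651.0 m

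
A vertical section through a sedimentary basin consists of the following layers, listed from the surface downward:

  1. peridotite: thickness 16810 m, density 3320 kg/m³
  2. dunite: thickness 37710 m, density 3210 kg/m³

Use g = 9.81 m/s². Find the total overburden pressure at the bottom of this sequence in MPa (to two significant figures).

peridotite: 3320 kg/m³ × 9.81 m/s² × 16810 m = 5.475×10^8 Pa = 547.5 MPa
dunite: 3210 kg/m³ × 9.81 m/s² × 37710 m = 1.187×10^9 Pa = 1187 MPa
Total = 547.5 + 1187 = 1735.0 MPa

1700 MPa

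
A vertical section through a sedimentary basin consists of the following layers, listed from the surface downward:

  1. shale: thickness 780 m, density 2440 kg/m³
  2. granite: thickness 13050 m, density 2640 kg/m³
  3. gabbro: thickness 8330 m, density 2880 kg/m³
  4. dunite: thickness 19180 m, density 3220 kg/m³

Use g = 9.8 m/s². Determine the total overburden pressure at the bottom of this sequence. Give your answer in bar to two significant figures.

shale: 2440 kg/m³ × 9.8 m/s² × 780 m = 1.865×10^7 Pa = 186.5 bar
granite: 2640 kg/m³ × 9.8 m/s² × 13050 m = 3.376×10^8 Pa = 3376 bar
gabbro: 2880 kg/m³ × 9.8 m/s² × 8330 m = 2.351×10^8 Pa = 2351 bar
dunite: 3220 kg/m³ × 9.8 m/s² × 19180 m = 6.052×10^8 Pa = 6052 bar
Total = 186.5 + 3376 + 2351 + 6052 = 11966 bar

12000 bar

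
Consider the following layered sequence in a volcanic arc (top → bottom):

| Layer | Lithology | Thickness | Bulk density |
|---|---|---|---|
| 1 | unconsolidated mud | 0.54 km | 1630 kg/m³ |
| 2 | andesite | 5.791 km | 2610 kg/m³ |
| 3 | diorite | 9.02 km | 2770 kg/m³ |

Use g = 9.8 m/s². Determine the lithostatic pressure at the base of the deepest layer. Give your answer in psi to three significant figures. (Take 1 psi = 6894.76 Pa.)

unconsolidated mud: 1630 kg/m³ × 9.8 m/s² × 540 m = 8.626×10^6 Pa = 1251 psi
andesite: 2610 kg/m³ × 9.8 m/s² × 5791 m = 1.481×10^8 Pa = 21483 psi
diorite: 2770 kg/m³ × 9.8 m/s² × 9020 m = 2.449×10^8 Pa = 35513 psi
Total = 1251 + 21483 + 35513 = 58248 psi

58200 psi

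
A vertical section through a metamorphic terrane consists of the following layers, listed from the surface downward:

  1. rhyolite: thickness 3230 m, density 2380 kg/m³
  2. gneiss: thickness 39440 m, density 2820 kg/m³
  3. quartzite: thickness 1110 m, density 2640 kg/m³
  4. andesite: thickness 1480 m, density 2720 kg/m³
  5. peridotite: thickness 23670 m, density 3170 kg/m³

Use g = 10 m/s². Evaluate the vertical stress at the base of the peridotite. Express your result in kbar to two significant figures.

rhyolite: 2380 kg/m³ × 10 m/s² × 3230 m = 7.687×10^7 Pa = 0.7687 kbar
gneiss: 2820 kg/m³ × 10 m/s² × 39440 m = 1.112×10^9 Pa = 11.12 kbar
quartzite: 2640 kg/m³ × 10 m/s² × 1110 m = 2.930×10^7 Pa = 0.2930 kbar
andesite: 2720 kg/m³ × 10 m/s² × 1480 m = 4.026×10^7 Pa = 0.4026 kbar
peridotite: 3170 kg/m³ × 10 m/s² × 23670 m = 7.503×10^8 Pa = 7.503 kbar
Total = 0.7687 + 11.12 + 0.2930 + 0.4026 + 7.503 = 20.090 kbar

20 kbar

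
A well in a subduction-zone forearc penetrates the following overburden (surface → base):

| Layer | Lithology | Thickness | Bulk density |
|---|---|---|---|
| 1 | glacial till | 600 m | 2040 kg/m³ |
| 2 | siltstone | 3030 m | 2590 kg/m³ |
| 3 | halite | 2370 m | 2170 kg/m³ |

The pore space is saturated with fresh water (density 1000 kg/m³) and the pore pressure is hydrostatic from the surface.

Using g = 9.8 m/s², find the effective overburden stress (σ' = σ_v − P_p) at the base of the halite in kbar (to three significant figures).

0.805 kbar

Overburden (lithostatic) stress σ_v:
glacial till: 2040 kg/m³ × 9.8 m/s² × 600 m = 1.200×10^7 Pa = 12.00 MPa
siltstone: 2590 kg/m³ × 9.8 m/s² × 3030 m = 7.691×10^7 Pa = 76.91 MPa
halite: 2170 kg/m³ × 9.8 m/s² × 2370 m = 5.040×10^7 Pa = 50.40 MPa
Total = 12.00 + 76.91 + 50.40 = 139.30 MPa
Pore pressure P_p = 1000 kg/m³ × 9.8 m/s² × 6000 m = 5.880×10^7 Pa = 58.80 MPa
Effective stress σ' = σ_v − P_p = 139.3 − 58.80 = 80.503 MPa = 0.80503 kbar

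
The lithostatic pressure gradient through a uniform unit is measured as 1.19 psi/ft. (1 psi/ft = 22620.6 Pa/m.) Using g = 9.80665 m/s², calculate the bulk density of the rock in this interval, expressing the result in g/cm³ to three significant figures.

ρ = (dP/dz)/g = 1.19 psi/ft / 9.80665 m/s² = 26919 Pa/m / 9.80665 m/s² = 2744.9 kg/m³
= 2.745 g/cm³

2.74 g/cm³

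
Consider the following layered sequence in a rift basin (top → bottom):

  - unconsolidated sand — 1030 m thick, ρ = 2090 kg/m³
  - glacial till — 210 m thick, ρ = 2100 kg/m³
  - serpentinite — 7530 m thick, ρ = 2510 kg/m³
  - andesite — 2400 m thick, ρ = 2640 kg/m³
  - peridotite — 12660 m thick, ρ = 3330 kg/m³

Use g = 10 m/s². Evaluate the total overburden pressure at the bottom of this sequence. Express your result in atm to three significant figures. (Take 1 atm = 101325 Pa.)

unconsolidated sand: 2090 kg/m³ × 10 m/s² × 1030 m = 2.153×10^7 Pa = 212.5 atm
glacial till: 2100 kg/m³ × 10 m/s² × 210 m = 4.410×10^6 Pa = 43.52 atm
serpentinite: 2510 kg/m³ × 10 m/s² × 7530 m = 1.890×10^8 Pa = 1865 atm
andesite: 2640 kg/m³ × 10 m/s² × 2400 m = 6.336×10^7 Pa = 625.3 atm
peridotite: 3330 kg/m³ × 10 m/s² × 12660 m = 4.216×10^8 Pa = 4161 atm
Total = 212.5 + 43.52 + 1865 + 625.3 + 4161 = 6907.3 atm

6910 atm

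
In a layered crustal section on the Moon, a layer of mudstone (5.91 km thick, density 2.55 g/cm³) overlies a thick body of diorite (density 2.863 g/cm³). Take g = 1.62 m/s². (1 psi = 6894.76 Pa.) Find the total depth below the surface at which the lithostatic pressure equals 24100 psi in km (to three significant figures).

Pressure at base of upper layers: 2550×1.62×5910 = 2.441×10^7 Pa = 3541 psi
Remaining pressure to be supplied by diorite: 1.662×10^8 − 2.441×10^7 = 1.417×10^8 Pa
Additional depth in diorite = 1.417×10^8 Pa / (2863 kg/m³ × 1.62 m/s²) = 30562 m
Total depth = 5910 m + 30562 m = 36472 m
= 36.472 km

36.5 km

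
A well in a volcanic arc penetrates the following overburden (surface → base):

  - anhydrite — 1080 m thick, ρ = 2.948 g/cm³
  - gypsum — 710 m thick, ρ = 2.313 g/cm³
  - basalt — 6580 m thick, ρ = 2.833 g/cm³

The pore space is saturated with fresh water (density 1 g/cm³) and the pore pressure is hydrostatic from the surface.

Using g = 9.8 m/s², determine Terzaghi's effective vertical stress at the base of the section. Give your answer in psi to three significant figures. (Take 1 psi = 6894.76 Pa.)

Overburden (lithostatic) stress σ_v:
anhydrite: 2948 kg/m³ × 9.8 m/s² × 1080 m = 3.120×10^7 Pa = 31.20 MPa
gypsum: 2313 kg/m³ × 9.8 m/s² × 710 m = 1.609×10^7 Pa = 16.09 MPa
basalt: 2833 kg/m³ × 9.8 m/s² × 6580 m = 1.827×10^8 Pa = 182.7 MPa
Total = 31.20 + 16.09 + 182.7 = 229.98 MPa
Pore pressure P_p = 1000 kg/m³ × 9.8 m/s² × 8370 m = 8.203×10^7 Pa = 82.03 MPa
Effective stress σ' = σ_v − P_p = 230.0 − 82.03 = 147.95 MPa = 21459 psi

21500 psi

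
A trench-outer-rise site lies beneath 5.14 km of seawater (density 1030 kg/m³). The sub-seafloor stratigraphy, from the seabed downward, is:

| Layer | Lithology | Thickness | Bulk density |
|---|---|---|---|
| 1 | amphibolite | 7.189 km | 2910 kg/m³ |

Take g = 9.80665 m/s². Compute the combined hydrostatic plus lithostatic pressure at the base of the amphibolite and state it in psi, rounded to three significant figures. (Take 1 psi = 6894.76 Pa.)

37300 psi

seawater: 1030 kg/m³ × 9.80665 m/s² × 5140 m = 5.192×10^7 Pa = 7530 psi
amphibolite: 2910 kg/m³ × 9.80665 m/s² × 7189 m = 2.052×10^8 Pa = 29755 psi
Total = 7530 + 29755 = 37285 psi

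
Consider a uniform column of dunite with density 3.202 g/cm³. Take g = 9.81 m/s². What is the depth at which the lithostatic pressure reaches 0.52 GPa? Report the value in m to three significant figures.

16600 m

h = P/(ρg) = 0.52 GPa / (3202 kg/m³ × 9.81 m/s²) = 5.200×10^8 Pa / 31412 Pa/m = 16554 m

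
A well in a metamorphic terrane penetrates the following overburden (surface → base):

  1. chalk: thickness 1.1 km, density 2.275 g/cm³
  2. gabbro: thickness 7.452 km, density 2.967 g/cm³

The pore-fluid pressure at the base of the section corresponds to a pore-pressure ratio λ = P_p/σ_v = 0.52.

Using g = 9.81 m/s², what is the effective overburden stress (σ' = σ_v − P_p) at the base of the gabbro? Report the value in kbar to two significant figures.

1.2 kbar

Overburden (lithostatic) stress σ_v:
chalk: 2275 kg/m³ × 9.81 m/s² × 1100 m = 2.455×10^7 Pa = 24.55 MPa
gabbro: 2967 kg/m³ × 9.81 m/s² × 7452 m = 2.169×10^8 Pa = 216.9 MPa
Total = 24.55 + 216.9 = 241.45 MPa
Pore pressure P_p = λ·σ_v = 0.52 × 241.4 MPa = 125.6 MPa
Effective stress σ' = σ_v − P_p = 241.4 − 125.6 = 115.90 MPa = 1.1590 kbar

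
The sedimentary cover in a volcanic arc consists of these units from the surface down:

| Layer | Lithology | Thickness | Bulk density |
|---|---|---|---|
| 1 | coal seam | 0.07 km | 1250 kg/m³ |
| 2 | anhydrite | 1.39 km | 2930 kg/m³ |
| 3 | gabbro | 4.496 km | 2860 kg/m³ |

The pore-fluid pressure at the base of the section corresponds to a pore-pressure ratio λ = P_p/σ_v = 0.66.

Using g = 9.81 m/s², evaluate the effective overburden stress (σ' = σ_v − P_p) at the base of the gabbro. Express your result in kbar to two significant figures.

0.57 kbar

Overburden (lithostatic) stress σ_v:
coal seam: 1250 kg/m³ × 9.81 m/s² × 70 m = 8.584×10^5 Pa = 0.8584 MPa
anhydrite: 2930 kg/m³ × 9.81 m/s² × 1390 m = 3.995×10^7 Pa = 39.95 MPa
gabbro: 2860 kg/m³ × 9.81 m/s² × 4496 m = 1.261×10^8 Pa = 126.1 MPa
Total = 0.8584 + 39.95 + 126.1 = 166.95 MPa
Pore pressure P_p = λ·σ_v = 0.66 × 167.0 MPa = 110.2 MPa
Effective stress σ' = σ_v − P_p = 167.0 − 110.2 = 56.764 MPa = 0.56764 kbar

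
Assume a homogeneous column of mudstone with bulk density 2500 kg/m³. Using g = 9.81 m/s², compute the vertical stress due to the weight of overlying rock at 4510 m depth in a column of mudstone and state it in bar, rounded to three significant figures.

1110 bar

mudstone: 2500 kg/m³ × 9.81 m/s² × 4510 m = 1.106×10^8 Pa = 1106 bar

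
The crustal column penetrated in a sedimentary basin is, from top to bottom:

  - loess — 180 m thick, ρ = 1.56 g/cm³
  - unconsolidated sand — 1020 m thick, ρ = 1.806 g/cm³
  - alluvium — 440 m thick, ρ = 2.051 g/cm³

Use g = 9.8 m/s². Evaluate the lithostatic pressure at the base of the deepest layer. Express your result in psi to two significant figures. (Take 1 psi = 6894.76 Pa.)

4300 psi

loess: 1560 kg/m³ × 9.8 m/s² × 180 m = 2.752×10^6 Pa = 399.1 psi
unconsolidated sand: 1806 kg/m³ × 9.8 m/s² × 1020 m = 1.805×10^7 Pa = 2618 psi
alluvium: 2051 kg/m³ × 9.8 m/s² × 440 m = 8.844×10^6 Pa = 1283 psi
Total = 399.1 + 2618 + 1283 = 4300.2 psi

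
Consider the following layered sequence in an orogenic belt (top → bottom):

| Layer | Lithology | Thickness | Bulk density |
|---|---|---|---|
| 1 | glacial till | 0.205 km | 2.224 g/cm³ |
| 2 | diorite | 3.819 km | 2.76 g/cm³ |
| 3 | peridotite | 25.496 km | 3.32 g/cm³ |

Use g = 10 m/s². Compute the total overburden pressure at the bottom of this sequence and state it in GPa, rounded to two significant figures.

0.96 GPa

glacial till: 2224 kg/m³ × 10 m/s² × 205 m = 4.559×10^6 Pa = 4.559×10^-3 GPa
diorite: 2760 kg/m³ × 10 m/s² × 3819 m = 1.054×10^8 Pa = 0.1054 GPa
peridotite: 3320 kg/m³ × 10 m/s² × 25496 m = 8.465×10^8 Pa = 0.8465 GPa
Total = 4.559×10^-3 + 0.1054 + 0.8465 = 0.95643 GPa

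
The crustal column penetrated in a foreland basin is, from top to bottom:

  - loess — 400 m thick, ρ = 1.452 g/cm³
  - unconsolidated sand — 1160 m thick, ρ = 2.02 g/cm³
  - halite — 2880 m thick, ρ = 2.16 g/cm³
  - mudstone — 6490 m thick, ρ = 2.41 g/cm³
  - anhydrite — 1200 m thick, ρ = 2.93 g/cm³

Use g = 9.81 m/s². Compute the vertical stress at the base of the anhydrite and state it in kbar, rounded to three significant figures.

2.78 kbar

loess: 1452 kg/m³ × 9.81 m/s² × 400 m = 5.698×10^6 Pa = 0.05698 kbar
unconsolidated sand: 2020 kg/m³ × 9.81 m/s² × 1160 m = 2.299×10^7 Pa = 0.2299 kbar
halite: 2160 kg/m³ × 9.81 m/s² × 2880 m = 6.103×10^7 Pa = 0.6103 kbar
mudstone: 2410 kg/m³ × 9.81 m/s² × 6490 m = 1.534×10^8 Pa = 1.534 kbar
anhydrite: 2930 kg/m³ × 9.81 m/s² × 1200 m = 3.449×10^7 Pa = 0.3449 kbar
Total = 0.05698 + 0.2299 + 0.6103 + 1.534 + 0.3449 = 2.7764 kbar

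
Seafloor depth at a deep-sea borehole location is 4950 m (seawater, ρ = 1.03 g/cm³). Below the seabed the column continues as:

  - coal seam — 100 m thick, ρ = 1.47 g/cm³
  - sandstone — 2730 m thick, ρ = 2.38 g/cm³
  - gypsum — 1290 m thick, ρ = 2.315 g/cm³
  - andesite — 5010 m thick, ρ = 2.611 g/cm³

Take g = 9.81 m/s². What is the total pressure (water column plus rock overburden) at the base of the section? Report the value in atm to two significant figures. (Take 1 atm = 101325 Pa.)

2700 atm

seawater: 1030 kg/m³ × 9.81 m/s² × 4950 m = 5.002×10^7 Pa = 493.6 atm
coal seam: 1470 kg/m³ × 9.81 m/s² × 100 m = 1.442×10^6 Pa = 14.23 atm
sandstone: 2380 kg/m³ × 9.81 m/s² × 2730 m = 6.374×10^7 Pa = 629.1 atm
gypsum: 2315 kg/m³ × 9.81 m/s² × 1290 m = 2.930×10^7 Pa = 289.1 atm
andesite: 2611 kg/m³ × 9.81 m/s² × 5010 m = 1.283×10^8 Pa = 1266 atm
Total = 493.6 + 14.23 + 629.1 + 289.1 + 1266 = 2692.5 atm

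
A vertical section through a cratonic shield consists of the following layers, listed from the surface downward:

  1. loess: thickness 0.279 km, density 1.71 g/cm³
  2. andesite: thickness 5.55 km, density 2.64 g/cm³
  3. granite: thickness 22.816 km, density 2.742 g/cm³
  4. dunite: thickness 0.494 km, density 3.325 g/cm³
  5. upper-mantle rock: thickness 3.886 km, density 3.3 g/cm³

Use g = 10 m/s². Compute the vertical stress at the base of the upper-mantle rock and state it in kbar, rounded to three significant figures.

loess: 1710 kg/m³ × 10 m/s² × 279 m = 4.771×10^6 Pa = 0.04771 kbar
andesite: 2640 kg/m³ × 10 m/s² × 5550 m = 1.465×10^8 Pa = 1.465 kbar
granite: 2742 kg/m³ × 10 m/s² × 22816 m = 6.256×10^8 Pa = 6.256 kbar
dunite: 3325 kg/m³ × 10 m/s² × 494 m = 1.643×10^7 Pa = 0.1643 kbar
upper-mantle rock: 3300 kg/m³ × 10 m/s² × 3886 m = 1.282×10^8 Pa = 1.282 kbar
Total = 0.04771 + 1.465 + 6.256 + 0.1643 + 1.282 = 9.2157 kbar

9.22 kbar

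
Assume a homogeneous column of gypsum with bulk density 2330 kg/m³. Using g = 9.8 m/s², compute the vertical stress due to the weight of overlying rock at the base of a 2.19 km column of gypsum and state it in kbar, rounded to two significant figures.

0.50 kbar

gypsum: 2330 kg/m³ × 9.8 m/s² × 2190 m = 5.001×10^7 Pa = 0.5001 kbar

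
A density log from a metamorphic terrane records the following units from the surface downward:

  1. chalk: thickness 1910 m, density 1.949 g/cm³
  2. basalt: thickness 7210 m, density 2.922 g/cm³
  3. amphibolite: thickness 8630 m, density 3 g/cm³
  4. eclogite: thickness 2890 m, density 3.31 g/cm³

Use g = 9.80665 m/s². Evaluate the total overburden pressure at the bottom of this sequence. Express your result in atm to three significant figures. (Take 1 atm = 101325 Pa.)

5830 atm

chalk: 1949 kg/m³ × 9.80665 m/s² × 1910 m = 3.651×10^7 Pa = 360.3 atm
basalt: 2922 kg/m³ × 9.80665 m/s² × 7210 m = 2.066×10^8 Pa = 2039 atm
amphibolite: 3000 kg/m³ × 9.80665 m/s² × 8630 m = 2.539×10^8 Pa = 2506 atm
eclogite: 3310 kg/m³ × 9.80665 m/s² × 2890 m = 9.381×10^7 Pa = 925.8 atm
Total = 360.3 + 2039 + 2506 + 925.8 = 5830.9 atm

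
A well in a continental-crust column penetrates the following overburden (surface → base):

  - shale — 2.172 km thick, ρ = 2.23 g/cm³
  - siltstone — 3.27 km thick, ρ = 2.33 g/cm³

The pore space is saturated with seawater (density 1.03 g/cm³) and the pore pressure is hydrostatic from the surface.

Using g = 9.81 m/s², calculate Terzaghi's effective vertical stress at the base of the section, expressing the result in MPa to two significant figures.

67 MPa

Overburden (lithostatic) stress σ_v:
shale: 2230 kg/m³ × 9.81 m/s² × 2172 m = 4.752×10^7 Pa = 47.52 MPa
siltstone: 2330 kg/m³ × 9.81 m/s² × 3270 m = 7.474×10^7 Pa = 74.74 MPa
Total = 47.52 + 74.74 = 122.26 MPa
Pore pressure P_p = 1030 kg/m³ × 9.81 m/s² × 5442 m = 5.499×10^7 Pa = 54.99 MPa
Effective stress σ' = σ_v − P_p = 122.3 − 54.99 = 67.271 MPa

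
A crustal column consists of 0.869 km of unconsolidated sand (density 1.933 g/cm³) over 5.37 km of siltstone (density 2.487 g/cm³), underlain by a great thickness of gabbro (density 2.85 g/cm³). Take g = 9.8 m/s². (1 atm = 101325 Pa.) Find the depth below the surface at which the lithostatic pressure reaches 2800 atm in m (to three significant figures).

Pressure at base of upper layers: 1933×9.8×869 + 2487×9.8×5370 = 1.473×10^8 Pa = 1454 atm
Remaining pressure to be supplied by gabbro: 2.837×10^8 − 1.473×10^8 = 1.364×10^8 Pa
Additional depth in gabbro = 1.364×10^8 Pa / (2850 kg/m³ × 9.8 m/s²) = 4882.5 m
Total depth = 6239 m + 4882.5 m = 11121 m

11100 m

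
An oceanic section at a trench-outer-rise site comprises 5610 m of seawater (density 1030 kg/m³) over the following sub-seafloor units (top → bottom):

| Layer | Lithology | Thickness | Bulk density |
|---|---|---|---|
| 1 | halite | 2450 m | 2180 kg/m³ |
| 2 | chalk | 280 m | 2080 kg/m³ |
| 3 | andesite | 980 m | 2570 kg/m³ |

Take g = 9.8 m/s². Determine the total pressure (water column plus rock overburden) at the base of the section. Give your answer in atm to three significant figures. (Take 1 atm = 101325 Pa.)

seawater: 1030 kg/m³ × 9.8 m/s² × 5610 m = 5.663×10^7 Pa = 558.9 atm
halite: 2180 kg/m³ × 9.8 m/s² × 2450 m = 5.234×10^7 Pa = 516.6 atm
chalk: 2080 kg/m³ × 9.8 m/s² × 280 m = 5.708×10^6 Pa = 56.33 atm
andesite: 2570 kg/m³ × 9.8 m/s² × 980 m = 2.468×10^7 Pa = 243.6 atm
Total = 558.9 + 516.6 + 56.33 + 243.6 = 1375.4 atm

1380 atm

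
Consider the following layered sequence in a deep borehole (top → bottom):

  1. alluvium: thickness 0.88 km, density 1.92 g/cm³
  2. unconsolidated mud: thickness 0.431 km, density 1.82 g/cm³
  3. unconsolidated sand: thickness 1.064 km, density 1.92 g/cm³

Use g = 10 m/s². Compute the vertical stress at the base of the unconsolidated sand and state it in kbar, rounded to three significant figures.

alluvium: 1920 kg/m³ × 10 m/s² × 880 m = 1.690×10^7 Pa = 0.1690 kbar
unconsolidated mud: 1820 kg/m³ × 10 m/s² × 431 m = 7.844×10^6 Pa = 0.07844 kbar
unconsolidated sand: 1920 kg/m³ × 10 m/s² × 1064 m = 2.043×10^7 Pa = 0.2043 kbar
Total = 0.1690 + 0.07844 + 0.2043 = 0.45169 kbar

0.452 kbar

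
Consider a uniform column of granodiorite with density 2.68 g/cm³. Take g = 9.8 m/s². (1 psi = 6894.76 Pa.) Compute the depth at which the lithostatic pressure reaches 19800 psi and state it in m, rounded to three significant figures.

5200 m

h = P/(ρg) = 19800 psi / (2680 kg/m³ × 9.8 m/s²) = 1.365×10^8 Pa / 26264 Pa/m = 5197.8 m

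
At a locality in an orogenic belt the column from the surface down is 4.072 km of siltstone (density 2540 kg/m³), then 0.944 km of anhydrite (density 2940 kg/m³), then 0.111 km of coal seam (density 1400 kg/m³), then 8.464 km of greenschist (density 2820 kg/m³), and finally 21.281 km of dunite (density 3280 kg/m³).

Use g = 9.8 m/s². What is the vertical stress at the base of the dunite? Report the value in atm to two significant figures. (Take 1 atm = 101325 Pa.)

10000 atm

siltstone: 2540 kg/m³ × 9.8 m/s² × 4072 m = 1.014×10^8 Pa = 1000 atm
anhydrite: 2940 kg/m³ × 9.8 m/s² × 944 m = 2.720×10^7 Pa = 268.4 atm
coal seam: 1400 kg/m³ × 9.8 m/s² × 111 m = 1.523×10^6 Pa = 15.03 atm
greenschist: 2820 kg/m³ × 9.8 m/s² × 8464 m = 2.339×10^8 Pa = 2309 atm
dunite: 3280 kg/m³ × 9.8 m/s² × 21281 m = 6.841×10^8 Pa = 6751 atm
Total = 1000 + 268.4 + 15.03 + 2309 + 6751 = 10343 atm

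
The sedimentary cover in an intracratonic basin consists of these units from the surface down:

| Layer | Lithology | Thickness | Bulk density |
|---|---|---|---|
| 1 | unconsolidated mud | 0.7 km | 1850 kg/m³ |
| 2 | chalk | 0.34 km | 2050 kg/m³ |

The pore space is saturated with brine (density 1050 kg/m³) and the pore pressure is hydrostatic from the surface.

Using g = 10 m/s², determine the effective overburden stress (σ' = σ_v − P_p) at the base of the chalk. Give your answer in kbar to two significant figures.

Overburden (lithostatic) stress σ_v:
unconsolidated mud: 1850 kg/m³ × 10 m/s² × 700 m = 1.295×10^7 Pa = 12.95 MPa
chalk: 2050 kg/m³ × 10 m/s² × 340 m = 6.970×10^6 Pa = 6.970 MPa
Total = 12.95 + 6.970 = 19.920 MPa
Pore pressure P_p = 1050 kg/m³ × 10 m/s² × 1040 m = 1.092×10^7 Pa = 10.92 MPa
Effective stress σ' = σ_v − P_p = 19.92 − 10.92 = 9.0000 MPa = 0.090000 kbar

0.090 kbar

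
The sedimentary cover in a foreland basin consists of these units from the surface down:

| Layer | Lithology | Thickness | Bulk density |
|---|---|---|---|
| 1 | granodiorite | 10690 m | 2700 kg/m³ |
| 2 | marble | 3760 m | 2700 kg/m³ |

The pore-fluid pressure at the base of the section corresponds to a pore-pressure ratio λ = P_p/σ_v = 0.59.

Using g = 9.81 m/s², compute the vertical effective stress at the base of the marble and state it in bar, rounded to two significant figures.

Overburden (lithostatic) stress σ_v:
granodiorite: 2700 kg/m³ × 9.81 m/s² × 10690 m = 2.831×10^8 Pa = 283.1 MPa
marble: 2700 kg/m³ × 9.81 m/s² × 3760 m = 9.959×10^7 Pa = 99.59 MPa
Total = 283.1 + 99.59 = 382.74 MPa
Pore pressure P_p = λ·σ_v = 0.59 × 382.7 MPa = 225.8 MPa
Effective stress σ' = σ_v − P_p = 382.7 − 225.8 = 156.92 MPa = 1569.2 bar

1600 bar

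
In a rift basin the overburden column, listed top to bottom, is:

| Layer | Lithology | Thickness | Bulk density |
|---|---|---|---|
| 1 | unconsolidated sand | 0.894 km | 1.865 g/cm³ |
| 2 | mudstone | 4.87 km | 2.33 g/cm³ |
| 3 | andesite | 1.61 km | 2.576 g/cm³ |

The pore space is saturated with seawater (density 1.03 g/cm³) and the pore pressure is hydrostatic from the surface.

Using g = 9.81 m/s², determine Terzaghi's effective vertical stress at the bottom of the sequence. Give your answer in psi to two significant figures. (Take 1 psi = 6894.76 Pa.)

14000 psi

Overburden (lithostatic) stress σ_v:
unconsolidated sand: 1865 kg/m³ × 9.81 m/s² × 894 m = 1.636×10^7 Pa = 16.36 MPa
mudstone: 2330 kg/m³ × 9.81 m/s² × 4870 m = 1.113×10^8 Pa = 111.3 MPa
andesite: 2576 kg/m³ × 9.81 m/s² × 1610 m = 4.069×10^7 Pa = 40.69 MPa
Total = 16.36 + 111.3 + 40.69 = 168.36 MPa
Pore pressure P_p = 1030 kg/m³ × 9.81 m/s² × 7374 m = 7.451×10^7 Pa = 74.51 MPa
Effective stress σ' = σ_v − P_p = 168.4 − 74.51 = 93.848 MPa = 13611 psi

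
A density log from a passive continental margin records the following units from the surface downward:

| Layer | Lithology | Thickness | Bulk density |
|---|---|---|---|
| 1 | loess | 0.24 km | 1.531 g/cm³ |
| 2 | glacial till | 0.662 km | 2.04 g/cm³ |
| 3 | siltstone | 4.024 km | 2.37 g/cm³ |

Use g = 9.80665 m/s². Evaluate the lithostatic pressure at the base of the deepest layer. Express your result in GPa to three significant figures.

loess: 1531 kg/m³ × 9.80665 m/s² × 240 m = 3.603×10^6 Pa = 3.603×10^-3 GPa
glacial till: 2040 kg/m³ × 9.80665 m/s² × 662 m = 1.324×10^7 Pa = 0.01324 GPa
siltstone: 2370 kg/m³ × 9.80665 m/s² × 4024 m = 9.352×10^7 Pa = 0.09352 GPa
Total = 3.603×10^-3 + 0.01324 + 0.09352 = 0.11037 GPa

0.110 GPa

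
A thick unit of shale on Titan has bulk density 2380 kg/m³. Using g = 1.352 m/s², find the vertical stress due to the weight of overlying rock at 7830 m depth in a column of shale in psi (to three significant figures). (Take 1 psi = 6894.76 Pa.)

3650 psi

shale: 2380 kg/m³ × 1.352 m/s² × 7830 m = 2.520×10^7 Pa = 3654 psi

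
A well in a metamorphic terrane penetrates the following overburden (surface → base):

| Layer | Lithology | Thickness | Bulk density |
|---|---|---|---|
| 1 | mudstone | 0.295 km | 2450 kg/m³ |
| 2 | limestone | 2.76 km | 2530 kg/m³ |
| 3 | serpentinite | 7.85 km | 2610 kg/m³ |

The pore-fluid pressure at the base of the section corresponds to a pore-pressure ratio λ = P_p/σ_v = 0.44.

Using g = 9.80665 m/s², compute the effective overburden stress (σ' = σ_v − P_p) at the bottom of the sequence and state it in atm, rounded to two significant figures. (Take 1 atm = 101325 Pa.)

1500 atm

Overburden (lithostatic) stress σ_v:
mudstone: 2450 kg/m³ × 9.80665 m/s² × 295 m = 7.088×10^6 Pa = 7.088 MPa
limestone: 2530 kg/m³ × 9.80665 m/s² × 2760 m = 6.848×10^7 Pa = 68.48 MPa
serpentinite: 2610 kg/m³ × 9.80665 m/s² × 7850 m = 2.009×10^8 Pa = 200.9 MPa
Total = 7.088 + 68.48 + 200.9 = 276.49 MPa
Pore pressure P_p = λ·σ_v = 0.44 × 276.5 MPa = 121.7 MPa
Effective stress σ' = σ_v − P_p = 276.5 − 121.7 = 154.83 MPa = 1528.1 atm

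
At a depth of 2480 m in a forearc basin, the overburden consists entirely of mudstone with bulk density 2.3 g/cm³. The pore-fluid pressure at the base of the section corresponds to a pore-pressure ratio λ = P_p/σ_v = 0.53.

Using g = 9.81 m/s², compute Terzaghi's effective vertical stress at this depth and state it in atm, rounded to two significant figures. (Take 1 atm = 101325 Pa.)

Overburden (lithostatic) stress σ_v:
mudstone: 2300 kg/m³ × 9.81 m/s² × 2480 m = 5.596×10^7 Pa = 55.96 MPa
Pore pressure P_p = λ·σ_v = 0.53 × 55.96 MPa = 29.66 MPa
Effective stress σ' = σ_v − P_p = 55.96 − 29.66 = 26.299 MPa = 259.56 atm

260 atm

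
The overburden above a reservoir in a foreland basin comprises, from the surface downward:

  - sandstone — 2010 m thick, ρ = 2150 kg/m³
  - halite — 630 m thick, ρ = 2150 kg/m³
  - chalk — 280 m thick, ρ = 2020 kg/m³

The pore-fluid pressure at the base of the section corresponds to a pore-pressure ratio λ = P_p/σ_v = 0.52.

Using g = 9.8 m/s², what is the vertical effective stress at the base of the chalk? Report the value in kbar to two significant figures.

0.29 kbar

Overburden (lithostatic) stress σ_v:
sandstone: 2150 kg/m³ × 9.8 m/s² × 2010 m = 4.235×10^7 Pa = 42.35 MPa
halite: 2150 kg/m³ × 9.8 m/s² × 630 m = 1.327×10^7 Pa = 13.27 MPa
chalk: 2020 kg/m³ × 9.8 m/s² × 280 m = 5.543×10^6 Pa = 5.543 MPa
Total = 42.35 + 13.27 + 5.543 = 61.168 MPa
Pore pressure P_p = λ·σ_v = 0.52 × 61.17 MPa = 31.81 MPa
Effective stress σ' = σ_v − P_p = 61.17 − 31.81 = 29.360 MPa = 0.29360 kbar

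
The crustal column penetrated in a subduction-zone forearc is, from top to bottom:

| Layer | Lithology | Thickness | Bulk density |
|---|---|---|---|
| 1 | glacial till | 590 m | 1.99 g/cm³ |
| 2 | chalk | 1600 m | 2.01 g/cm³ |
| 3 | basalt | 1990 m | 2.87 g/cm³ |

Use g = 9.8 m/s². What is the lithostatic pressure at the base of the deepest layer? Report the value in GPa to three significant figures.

glacial till: 1990 kg/m³ × 9.8 m/s² × 590 m = 1.151×10^7 Pa = 0.01151 GPa
chalk: 2010 kg/m³ × 9.8 m/s² × 1600 m = 3.152×10^7 Pa = 0.03152 GPa
basalt: 2870 kg/m³ × 9.8 m/s² × 1990 m = 5.597×10^7 Pa = 0.05597 GPa
Total = 0.01151 + 0.03152 + 0.05597 = 0.098994 GPa

0.0990 GPa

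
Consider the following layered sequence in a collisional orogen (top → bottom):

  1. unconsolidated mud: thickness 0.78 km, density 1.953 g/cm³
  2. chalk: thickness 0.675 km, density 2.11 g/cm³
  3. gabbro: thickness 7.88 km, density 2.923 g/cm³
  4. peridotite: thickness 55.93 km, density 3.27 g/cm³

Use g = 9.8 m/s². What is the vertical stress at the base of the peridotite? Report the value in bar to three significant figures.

20500 bar

unconsolidated mud: 1953 kg/m³ × 9.8 m/s² × 780 m = 1.493×10^7 Pa = 149.3 bar
chalk: 2110 kg/m³ × 9.8 m/s² × 675 m = 1.396×10^7 Pa = 139.6 bar
gabbro: 2923 kg/m³ × 9.8 m/s² × 7880 m = 2.257×10^8 Pa = 2257 bar
peridotite: 3270 kg/m³ × 9.8 m/s² × 55930 m = 1.792×10^9 Pa = 17923 bar
Total = 149.3 + 139.6 + 2257 + 17923 = 20469 bar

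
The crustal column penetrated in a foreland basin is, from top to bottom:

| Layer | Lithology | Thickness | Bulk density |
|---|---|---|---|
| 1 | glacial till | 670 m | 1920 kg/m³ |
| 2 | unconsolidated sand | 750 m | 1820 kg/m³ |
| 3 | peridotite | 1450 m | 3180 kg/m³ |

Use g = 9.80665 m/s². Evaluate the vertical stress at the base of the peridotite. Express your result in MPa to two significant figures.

glacial till: 1920 kg/m³ × 9.80665 m/s² × 670 m = 1.262×10^7 Pa = 12.62 MPa
unconsolidated sand: 1820 kg/m³ × 9.80665 m/s² × 750 m = 1.339×10^7 Pa = 13.39 MPa
peridotite: 3180 kg/m³ × 9.80665 m/s² × 1450 m = 4.522×10^7 Pa = 45.22 MPa
Total = 12.62 + 13.39 + 45.22 = 71.220 MPa

71 MPa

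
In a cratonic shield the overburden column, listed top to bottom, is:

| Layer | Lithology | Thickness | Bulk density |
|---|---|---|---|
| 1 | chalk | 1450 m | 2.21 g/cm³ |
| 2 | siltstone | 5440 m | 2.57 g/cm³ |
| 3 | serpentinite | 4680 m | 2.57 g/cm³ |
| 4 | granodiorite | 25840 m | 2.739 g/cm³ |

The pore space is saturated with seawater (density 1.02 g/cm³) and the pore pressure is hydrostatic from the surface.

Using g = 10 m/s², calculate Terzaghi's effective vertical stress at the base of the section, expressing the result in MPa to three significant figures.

618 MPa

Overburden (lithostatic) stress σ_v:
chalk: 2210 kg/m³ × 10 m/s² × 1450 m = 3.204×10^7 Pa = 32.05 MPa
siltstone: 2570 kg/m³ × 10 m/s² × 5440 m = 1.398×10^8 Pa = 139.8 MPa
serpentinite: 2570 kg/m³ × 10 m/s² × 4680 m = 1.203×10^8 Pa = 120.3 MPa
granodiorite: 2739 kg/m³ × 10 m/s² × 25840 m = 7.078×10^8 Pa = 707.8 MPa
Total = 32.05 + 139.8 + 120.3 + 707.8 = 999.89 MPa
Pore pressure P_p = 1020 kg/m³ × 10 m/s² × 37410 m = 3.816×10^8 Pa = 381.6 MPa
Effective stress σ' = σ_v − P_p = 999.9 − 381.6 = 618.30 MPa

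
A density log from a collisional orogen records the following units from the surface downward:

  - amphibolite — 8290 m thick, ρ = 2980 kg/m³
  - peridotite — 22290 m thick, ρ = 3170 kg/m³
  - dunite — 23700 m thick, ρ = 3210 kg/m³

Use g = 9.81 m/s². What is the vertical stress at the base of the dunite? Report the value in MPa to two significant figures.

amphibolite: 2980 kg/m³ × 9.81 m/s² × 8290 m = 2.423×10^8 Pa = 242.3 MPa
peridotite: 3170 kg/m³ × 9.81 m/s² × 22290 m = 6.932×10^8 Pa = 693.2 MPa
dunite: 3210 kg/m³ × 9.81 m/s² × 23700 m = 7.463×10^8 Pa = 746.3 MPa
Total = 242.3 + 693.2 + 746.3 = 1681.8 MPa

1700 MPa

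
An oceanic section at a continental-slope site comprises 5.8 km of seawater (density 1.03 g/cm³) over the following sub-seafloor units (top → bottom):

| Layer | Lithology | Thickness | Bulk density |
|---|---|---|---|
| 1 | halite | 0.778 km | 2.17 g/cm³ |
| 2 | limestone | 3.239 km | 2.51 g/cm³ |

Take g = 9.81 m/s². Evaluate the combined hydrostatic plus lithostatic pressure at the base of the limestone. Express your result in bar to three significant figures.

1550 bar

seawater: 1030 kg/m³ × 9.81 m/s² × 5800 m = 5.860×10^7 Pa = 586.0 bar
halite: 2170 kg/m³ × 9.81 m/s² × 778 m = 1.656×10^7 Pa = 165.6 bar
limestone: 2510 kg/m³ × 9.81 m/s² × 3239 m = 7.975×10^7 Pa = 797.5 bar
Total = 586.0 + 165.6 + 797.5 = 1549.2 bar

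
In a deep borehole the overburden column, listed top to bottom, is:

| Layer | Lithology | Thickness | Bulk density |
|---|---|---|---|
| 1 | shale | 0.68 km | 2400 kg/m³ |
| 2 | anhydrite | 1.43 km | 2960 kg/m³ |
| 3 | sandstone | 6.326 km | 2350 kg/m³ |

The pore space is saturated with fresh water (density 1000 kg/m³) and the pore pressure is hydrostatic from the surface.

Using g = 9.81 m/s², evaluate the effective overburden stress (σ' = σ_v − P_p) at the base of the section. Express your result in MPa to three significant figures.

121 MPa

Overburden (lithostatic) stress σ_v:
shale: 2400 kg/m³ × 9.81 m/s² × 680 m = 1.601×10^7 Pa = 16.01 MPa
anhydrite: 2960 kg/m³ × 9.81 m/s² × 1430 m = 4.152×10^7 Pa = 41.52 MPa
sandstone: 2350 kg/m³ × 9.81 m/s² × 6326 m = 1.458×10^8 Pa = 145.8 MPa
Total = 16.01 + 41.52 + 145.8 = 203.37 MPa
Pore pressure P_p = 1000 kg/m³ × 9.81 m/s² × 8436 m = 8.276×10^7 Pa = 82.76 MPa
Effective stress σ' = σ_v − P_p = 203.4 − 82.76 = 120.61 MPa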